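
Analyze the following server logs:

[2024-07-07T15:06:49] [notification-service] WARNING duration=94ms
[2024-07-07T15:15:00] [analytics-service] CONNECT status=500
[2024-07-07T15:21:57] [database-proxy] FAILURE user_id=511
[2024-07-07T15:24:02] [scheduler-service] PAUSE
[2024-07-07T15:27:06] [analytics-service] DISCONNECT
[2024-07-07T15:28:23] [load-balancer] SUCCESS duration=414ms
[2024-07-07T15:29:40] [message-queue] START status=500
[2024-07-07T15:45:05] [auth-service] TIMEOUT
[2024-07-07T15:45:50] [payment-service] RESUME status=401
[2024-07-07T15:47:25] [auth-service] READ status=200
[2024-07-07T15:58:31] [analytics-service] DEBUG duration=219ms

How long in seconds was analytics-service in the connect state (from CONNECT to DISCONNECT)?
726

To calculate state duration:

1. Find CONNECT event for analytics-service: 2024-07-07T15:15:00
2. Find DISCONNECT event for analytics-service: 2024-07-07T15:27:06
3. Calculate duration: 2024-07-07T15:27:06 - 2024-07-07T15:15:00 = 726 seconds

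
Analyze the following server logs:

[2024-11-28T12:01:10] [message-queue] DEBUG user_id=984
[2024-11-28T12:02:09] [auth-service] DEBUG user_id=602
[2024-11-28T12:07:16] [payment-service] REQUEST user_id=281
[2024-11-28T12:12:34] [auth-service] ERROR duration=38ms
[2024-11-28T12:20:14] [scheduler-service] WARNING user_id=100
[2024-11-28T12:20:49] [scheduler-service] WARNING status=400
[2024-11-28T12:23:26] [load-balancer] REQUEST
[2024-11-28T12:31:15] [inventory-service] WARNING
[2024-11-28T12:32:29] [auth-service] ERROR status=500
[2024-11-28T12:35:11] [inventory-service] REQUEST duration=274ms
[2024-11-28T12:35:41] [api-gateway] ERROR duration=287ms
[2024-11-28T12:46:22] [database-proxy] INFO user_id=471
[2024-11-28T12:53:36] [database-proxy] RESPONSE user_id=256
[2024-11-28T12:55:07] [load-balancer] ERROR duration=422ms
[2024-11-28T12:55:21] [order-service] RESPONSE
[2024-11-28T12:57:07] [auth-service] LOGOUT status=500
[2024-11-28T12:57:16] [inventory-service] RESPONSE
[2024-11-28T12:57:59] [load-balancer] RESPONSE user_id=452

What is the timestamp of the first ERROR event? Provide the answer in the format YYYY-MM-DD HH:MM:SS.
2024-11-28 12:12:34

To find the first event:

1. Filter for all ERROR events
2. Sort by timestamp
3. Select the first one
4. Timestamp: 2024-11-28 12:12:34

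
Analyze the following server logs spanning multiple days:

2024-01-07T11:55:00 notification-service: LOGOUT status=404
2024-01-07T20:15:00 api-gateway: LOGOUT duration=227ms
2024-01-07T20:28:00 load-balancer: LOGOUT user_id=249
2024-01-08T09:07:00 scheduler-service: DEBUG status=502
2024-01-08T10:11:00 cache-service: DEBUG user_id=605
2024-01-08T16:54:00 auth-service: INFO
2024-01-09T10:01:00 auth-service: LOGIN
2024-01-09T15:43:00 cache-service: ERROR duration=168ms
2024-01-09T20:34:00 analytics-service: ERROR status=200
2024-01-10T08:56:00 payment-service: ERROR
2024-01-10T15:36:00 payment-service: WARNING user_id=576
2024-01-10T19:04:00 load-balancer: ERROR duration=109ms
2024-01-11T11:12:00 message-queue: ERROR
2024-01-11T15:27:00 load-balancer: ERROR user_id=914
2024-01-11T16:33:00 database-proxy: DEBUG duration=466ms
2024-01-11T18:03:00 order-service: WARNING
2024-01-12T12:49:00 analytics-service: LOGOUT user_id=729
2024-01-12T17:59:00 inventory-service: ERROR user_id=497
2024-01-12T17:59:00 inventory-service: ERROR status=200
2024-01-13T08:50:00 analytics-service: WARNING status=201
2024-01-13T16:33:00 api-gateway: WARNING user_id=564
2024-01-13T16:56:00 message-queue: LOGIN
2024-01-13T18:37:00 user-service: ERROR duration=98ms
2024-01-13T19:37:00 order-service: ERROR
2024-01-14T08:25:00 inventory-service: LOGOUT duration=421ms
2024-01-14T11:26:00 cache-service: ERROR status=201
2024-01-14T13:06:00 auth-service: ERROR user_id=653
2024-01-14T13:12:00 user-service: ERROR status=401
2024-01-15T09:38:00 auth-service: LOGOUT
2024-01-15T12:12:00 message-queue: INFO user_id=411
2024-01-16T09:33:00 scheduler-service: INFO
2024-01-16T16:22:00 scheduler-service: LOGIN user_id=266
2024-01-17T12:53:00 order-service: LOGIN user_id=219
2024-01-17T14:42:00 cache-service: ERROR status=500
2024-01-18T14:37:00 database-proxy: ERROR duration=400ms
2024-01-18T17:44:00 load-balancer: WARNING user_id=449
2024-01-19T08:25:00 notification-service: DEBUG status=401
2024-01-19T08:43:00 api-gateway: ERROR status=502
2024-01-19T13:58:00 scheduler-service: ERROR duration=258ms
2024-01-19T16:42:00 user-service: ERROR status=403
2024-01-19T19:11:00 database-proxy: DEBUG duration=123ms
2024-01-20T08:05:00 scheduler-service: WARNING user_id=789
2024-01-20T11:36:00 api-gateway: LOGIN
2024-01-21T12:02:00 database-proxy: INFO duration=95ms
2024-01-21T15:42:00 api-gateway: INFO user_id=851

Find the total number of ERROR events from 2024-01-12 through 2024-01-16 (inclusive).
7

To filter by date range:

1. Date range: 2024-01-12 through 2024-01-16, both dates inclusive
2. Filter for ERROR events whose date falls in this range
3. Count matching events: 7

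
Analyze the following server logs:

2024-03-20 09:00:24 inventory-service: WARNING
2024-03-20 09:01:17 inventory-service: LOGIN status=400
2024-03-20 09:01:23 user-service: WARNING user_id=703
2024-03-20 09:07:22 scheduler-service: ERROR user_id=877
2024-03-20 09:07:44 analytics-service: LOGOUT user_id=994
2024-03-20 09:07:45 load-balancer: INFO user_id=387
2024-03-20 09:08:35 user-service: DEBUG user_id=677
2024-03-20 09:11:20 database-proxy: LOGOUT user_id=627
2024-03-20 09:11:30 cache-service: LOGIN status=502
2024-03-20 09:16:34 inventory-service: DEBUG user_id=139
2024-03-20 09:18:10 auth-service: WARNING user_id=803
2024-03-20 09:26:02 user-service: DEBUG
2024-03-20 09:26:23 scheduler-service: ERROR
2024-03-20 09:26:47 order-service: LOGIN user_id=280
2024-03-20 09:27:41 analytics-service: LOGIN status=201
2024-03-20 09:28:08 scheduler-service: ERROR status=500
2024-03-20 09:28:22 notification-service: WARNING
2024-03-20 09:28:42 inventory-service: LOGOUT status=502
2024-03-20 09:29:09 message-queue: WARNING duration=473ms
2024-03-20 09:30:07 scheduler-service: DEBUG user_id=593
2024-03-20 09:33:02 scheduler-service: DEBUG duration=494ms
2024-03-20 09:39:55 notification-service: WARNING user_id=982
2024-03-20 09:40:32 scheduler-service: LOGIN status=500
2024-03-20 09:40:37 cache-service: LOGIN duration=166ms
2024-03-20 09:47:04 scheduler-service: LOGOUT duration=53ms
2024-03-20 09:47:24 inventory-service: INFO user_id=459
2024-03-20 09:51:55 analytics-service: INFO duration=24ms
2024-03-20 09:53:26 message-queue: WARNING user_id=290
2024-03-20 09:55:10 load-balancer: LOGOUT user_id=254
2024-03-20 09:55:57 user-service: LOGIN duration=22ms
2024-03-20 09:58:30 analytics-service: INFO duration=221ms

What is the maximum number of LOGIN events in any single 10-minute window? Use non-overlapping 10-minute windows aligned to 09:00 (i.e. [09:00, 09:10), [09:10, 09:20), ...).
2

To find the burst window:

1. Divide the log period into non-overlapping 10-minute windows starting at 09:00
2. Count LOGIN events in each window
3. Find the window with maximum count
4. Maximum events in a window: 2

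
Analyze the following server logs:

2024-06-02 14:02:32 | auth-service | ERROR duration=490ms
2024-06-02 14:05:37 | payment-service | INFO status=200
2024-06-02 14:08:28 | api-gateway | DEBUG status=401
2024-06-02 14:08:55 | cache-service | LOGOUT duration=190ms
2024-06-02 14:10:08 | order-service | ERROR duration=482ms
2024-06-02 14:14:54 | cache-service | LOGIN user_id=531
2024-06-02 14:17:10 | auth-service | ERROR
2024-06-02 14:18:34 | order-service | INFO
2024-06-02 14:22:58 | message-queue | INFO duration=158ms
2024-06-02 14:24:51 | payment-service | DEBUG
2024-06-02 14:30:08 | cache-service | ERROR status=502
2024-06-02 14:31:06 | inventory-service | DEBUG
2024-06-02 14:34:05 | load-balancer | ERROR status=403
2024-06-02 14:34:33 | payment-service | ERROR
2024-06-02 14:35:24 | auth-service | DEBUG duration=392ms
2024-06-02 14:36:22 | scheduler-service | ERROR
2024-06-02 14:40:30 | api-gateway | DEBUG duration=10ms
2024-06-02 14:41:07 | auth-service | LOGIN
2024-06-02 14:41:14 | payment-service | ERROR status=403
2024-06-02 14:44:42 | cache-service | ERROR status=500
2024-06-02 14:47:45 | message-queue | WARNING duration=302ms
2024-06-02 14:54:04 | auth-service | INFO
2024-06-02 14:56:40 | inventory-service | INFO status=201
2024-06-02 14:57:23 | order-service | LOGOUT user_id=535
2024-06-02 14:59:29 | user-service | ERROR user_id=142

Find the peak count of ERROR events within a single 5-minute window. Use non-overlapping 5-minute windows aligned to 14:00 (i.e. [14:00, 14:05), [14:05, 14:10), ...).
3

To find the burst window:

1. Divide the log period into non-overlapping 5-minute windows starting at 14:00
2. Count ERROR events in each window
3. Find the window with maximum count
4. Maximum events in a window: 3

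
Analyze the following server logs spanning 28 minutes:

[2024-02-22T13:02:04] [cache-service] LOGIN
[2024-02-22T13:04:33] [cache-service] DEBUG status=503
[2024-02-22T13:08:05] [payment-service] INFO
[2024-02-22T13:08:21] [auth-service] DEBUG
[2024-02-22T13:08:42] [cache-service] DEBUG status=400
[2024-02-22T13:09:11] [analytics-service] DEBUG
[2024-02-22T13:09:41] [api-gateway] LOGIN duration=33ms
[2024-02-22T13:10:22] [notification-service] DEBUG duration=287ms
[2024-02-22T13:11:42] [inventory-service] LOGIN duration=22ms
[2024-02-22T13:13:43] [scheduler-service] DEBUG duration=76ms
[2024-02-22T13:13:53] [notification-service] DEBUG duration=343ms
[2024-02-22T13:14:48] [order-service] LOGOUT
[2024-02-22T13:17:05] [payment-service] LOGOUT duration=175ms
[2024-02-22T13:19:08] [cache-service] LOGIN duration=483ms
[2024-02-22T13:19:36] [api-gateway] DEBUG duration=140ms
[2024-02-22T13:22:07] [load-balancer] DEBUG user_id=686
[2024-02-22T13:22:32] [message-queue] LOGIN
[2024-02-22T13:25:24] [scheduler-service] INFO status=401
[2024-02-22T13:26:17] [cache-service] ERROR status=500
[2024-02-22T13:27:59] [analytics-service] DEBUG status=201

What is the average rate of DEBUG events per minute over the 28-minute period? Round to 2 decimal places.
0.36

To calculate the rate:

1. Count total DEBUG events: 10
2. Total time period: 28 minutes
3. Rate = 10 / 28 = 0.36 events per minute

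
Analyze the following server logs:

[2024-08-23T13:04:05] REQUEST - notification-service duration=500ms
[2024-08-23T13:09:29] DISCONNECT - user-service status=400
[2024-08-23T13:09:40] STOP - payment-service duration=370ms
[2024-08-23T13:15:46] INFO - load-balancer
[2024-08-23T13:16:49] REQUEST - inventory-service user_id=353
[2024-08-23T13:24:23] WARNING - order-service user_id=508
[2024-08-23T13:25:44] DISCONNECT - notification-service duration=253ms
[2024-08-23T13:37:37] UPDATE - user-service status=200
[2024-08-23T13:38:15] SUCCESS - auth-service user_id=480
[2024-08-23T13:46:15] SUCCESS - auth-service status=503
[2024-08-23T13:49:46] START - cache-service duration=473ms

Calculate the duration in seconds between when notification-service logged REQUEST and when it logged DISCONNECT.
1299

To find the time between events:

1. Locate the first REQUEST event for notification-service: 2024-08-23T13:04:05
2. Locate the first DISCONNECT event for notification-service: 2024-08-23T13:25:44
3. Calculate the difference: 2024-08-23T13:25:44 - 2024-08-23T13:04:05 = 1299 seconds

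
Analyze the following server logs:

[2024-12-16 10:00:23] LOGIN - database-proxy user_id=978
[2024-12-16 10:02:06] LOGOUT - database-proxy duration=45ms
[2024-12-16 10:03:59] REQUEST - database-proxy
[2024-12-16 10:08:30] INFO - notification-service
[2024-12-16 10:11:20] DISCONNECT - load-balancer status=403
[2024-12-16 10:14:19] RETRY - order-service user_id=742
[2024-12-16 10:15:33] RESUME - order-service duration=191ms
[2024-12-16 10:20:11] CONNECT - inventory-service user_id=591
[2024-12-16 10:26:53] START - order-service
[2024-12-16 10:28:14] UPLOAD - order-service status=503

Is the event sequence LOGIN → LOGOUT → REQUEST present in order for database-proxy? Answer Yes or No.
Yes

To verify sequence order:

1. Find all events in sequence LOGIN → LOGOUT → REQUEST for database-proxy
2. Extract their timestamps
3. Check if timestamps are in ascending order
4. Result: Yes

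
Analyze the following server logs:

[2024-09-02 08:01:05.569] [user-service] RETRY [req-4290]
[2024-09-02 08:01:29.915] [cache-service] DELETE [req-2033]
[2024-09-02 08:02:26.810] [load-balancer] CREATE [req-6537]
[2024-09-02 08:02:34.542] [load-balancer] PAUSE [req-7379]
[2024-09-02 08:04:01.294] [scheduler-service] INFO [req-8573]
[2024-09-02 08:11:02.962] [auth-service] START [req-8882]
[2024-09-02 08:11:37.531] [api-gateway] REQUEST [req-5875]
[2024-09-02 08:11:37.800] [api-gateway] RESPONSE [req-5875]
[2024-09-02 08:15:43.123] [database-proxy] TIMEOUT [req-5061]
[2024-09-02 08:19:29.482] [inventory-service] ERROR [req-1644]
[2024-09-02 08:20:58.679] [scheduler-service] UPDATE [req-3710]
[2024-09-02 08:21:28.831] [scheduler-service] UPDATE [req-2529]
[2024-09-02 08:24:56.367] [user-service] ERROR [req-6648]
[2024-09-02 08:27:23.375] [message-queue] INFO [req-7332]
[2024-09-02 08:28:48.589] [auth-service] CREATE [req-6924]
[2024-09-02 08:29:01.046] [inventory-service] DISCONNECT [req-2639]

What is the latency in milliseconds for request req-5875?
269

To calculate latency:

1. Find REQUEST with id req-5875: 2024-09-02 08:11:37.531
2. Find RESPONSE with id req-5875: 2024-09-02 08:11:37.800
3. Latency: 2024-09-02 08:11:37.800 - 2024-09-02 08:11:37.531 = 269ms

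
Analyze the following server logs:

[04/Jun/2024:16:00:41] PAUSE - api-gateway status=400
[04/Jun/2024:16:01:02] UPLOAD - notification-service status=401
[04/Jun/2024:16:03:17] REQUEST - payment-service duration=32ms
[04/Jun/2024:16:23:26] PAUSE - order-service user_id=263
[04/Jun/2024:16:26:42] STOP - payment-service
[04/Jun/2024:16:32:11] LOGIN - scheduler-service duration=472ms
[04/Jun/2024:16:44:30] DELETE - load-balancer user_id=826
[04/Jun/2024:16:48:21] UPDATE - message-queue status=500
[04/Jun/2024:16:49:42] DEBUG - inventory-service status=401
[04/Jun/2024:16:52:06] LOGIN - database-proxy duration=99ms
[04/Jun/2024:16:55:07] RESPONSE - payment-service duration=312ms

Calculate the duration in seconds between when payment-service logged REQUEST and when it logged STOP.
1405

To find the time between events:

1. Locate the first REQUEST event for payment-service: 04/Jun/2024:16:03:17
2. Locate the first STOP event for payment-service: 04/Jun/2024:16:26:42
3. Calculate the difference: 04/Jun/2024:16:26:42 - 04/Jun/2024:16:03:17 = 1405 seconds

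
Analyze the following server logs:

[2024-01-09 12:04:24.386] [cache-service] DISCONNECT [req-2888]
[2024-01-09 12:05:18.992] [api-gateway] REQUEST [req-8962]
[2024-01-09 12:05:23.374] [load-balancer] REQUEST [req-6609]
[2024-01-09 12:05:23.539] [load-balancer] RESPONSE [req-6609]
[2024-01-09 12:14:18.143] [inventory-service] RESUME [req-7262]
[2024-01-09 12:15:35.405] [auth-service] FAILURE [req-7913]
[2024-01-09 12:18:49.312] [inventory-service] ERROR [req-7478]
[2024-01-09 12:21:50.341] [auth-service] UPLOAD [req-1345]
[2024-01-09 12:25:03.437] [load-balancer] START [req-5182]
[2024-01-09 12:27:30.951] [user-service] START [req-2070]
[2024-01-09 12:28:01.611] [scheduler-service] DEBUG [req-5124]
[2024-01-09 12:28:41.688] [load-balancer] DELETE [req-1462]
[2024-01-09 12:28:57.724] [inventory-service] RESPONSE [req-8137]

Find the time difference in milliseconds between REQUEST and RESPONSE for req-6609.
165

To calculate latency:

1. Find REQUEST with id req-6609: 2024-01-09 12:05:23.374
2. Find RESPONSE with id req-6609: 2024-01-09 12:05:23.539
3. Latency: 2024-01-09 12:05:23.539 - 2024-01-09 12:05:23.374 = 165ms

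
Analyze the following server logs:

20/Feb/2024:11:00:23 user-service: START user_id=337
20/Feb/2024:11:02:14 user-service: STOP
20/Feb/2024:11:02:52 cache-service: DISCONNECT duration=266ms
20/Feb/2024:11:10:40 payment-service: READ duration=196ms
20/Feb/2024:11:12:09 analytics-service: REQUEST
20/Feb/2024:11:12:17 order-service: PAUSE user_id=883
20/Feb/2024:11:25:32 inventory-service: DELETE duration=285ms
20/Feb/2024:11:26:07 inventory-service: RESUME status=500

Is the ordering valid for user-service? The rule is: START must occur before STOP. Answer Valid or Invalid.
Valid

To validate ordering:

1. Required order: START → STOP
2. Rule: START must occur before STOP
3. Check actual order of events for user-service
4. Result: Valid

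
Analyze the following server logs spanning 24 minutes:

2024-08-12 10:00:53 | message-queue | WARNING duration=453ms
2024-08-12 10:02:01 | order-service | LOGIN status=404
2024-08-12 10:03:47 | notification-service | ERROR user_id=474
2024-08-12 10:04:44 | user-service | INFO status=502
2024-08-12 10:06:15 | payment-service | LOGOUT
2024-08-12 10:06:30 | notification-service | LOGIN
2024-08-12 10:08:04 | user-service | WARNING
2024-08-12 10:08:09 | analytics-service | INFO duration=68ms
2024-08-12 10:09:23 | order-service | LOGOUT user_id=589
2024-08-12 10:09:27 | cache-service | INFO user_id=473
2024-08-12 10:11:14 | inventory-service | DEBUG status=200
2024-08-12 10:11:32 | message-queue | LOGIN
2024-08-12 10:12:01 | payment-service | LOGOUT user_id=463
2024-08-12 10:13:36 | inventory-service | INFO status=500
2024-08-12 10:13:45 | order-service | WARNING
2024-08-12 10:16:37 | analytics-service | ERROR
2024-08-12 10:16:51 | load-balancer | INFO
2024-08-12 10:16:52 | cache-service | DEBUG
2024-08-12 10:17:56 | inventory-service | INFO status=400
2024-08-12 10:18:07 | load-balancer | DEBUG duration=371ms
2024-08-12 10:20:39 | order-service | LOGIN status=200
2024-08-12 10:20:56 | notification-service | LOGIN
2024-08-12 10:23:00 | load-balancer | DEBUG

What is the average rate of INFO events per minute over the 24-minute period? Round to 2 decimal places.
0.25

To calculate the rate:

1. Count total INFO events: 6
2. Total time period: 24 minutes
3. Rate = 6 / 24 = 0.25 events per minute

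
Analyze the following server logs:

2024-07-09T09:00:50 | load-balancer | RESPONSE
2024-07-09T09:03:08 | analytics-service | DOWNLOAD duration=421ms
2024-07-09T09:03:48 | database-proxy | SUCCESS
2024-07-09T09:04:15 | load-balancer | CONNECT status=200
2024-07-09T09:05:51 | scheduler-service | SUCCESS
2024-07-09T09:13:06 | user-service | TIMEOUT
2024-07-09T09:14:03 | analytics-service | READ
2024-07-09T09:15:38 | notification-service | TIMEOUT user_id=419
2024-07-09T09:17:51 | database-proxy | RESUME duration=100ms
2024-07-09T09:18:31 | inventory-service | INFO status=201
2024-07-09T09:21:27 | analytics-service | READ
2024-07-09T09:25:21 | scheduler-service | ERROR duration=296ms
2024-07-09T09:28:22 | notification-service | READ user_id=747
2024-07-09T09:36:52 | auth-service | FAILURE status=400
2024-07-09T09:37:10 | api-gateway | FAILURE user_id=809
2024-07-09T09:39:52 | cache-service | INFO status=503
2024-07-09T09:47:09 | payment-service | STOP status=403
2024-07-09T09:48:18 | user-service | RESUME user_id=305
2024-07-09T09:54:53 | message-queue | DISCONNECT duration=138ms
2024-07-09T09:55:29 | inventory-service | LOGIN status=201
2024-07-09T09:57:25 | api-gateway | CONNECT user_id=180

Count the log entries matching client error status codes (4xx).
2

To find matching entries:

1. Pattern to match: client error status codes (4xx)
2. Scan each log entry for the pattern
3. Count matches: 2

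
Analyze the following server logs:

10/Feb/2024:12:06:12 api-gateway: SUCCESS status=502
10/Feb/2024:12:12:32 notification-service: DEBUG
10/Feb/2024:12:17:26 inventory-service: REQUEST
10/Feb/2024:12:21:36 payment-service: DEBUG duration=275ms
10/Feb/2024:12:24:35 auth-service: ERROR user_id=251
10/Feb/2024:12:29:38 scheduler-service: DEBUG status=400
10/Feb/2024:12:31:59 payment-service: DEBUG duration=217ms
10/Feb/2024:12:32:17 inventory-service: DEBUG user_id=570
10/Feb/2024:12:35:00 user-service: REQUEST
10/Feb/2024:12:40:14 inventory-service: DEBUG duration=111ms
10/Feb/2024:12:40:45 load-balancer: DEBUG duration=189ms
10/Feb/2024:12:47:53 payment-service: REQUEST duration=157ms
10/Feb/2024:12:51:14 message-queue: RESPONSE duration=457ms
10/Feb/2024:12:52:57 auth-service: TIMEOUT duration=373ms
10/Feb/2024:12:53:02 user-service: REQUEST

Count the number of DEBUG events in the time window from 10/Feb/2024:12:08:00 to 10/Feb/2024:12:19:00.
1

To count events in the time window:

1. Window boundaries: 10/Feb/2024:12:08:00 to 10/Feb/2024:12:19:00
2. Filter for DEBUG events within this window
3. Count matching events: 1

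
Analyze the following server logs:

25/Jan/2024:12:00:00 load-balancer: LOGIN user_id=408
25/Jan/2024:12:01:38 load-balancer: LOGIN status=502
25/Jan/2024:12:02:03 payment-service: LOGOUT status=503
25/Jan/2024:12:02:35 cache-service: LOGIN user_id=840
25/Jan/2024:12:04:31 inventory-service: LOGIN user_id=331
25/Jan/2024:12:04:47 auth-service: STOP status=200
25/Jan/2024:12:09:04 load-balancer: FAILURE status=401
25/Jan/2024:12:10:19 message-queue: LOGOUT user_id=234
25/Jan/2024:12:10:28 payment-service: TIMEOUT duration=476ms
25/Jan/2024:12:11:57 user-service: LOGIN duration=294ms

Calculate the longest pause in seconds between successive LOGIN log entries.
446

To find the longest gap:

1. Extract all LOGIN events in chronological order
2. Calculate time differences between consecutive events
3. Find the maximum difference
4. Longest gap: 446 seconds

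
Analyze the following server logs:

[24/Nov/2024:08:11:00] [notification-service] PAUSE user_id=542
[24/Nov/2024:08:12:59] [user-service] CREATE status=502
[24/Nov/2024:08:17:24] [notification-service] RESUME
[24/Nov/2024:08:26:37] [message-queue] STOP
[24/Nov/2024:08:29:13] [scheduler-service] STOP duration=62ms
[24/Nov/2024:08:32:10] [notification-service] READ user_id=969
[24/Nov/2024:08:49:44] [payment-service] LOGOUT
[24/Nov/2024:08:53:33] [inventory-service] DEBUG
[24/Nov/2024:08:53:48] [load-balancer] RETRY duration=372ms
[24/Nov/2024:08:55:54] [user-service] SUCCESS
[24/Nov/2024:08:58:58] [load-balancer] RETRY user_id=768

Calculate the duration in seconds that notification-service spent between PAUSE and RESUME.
384

To calculate state duration:

1. Find PAUSE event for notification-service: 24/Nov/2024:08:11:00
2. Find RESUME event for notification-service: 24/Nov/2024:08:17:24
3. Calculate duration: 24/Nov/2024:08:17:24 - 24/Nov/2024:08:11:00 = 384 seconds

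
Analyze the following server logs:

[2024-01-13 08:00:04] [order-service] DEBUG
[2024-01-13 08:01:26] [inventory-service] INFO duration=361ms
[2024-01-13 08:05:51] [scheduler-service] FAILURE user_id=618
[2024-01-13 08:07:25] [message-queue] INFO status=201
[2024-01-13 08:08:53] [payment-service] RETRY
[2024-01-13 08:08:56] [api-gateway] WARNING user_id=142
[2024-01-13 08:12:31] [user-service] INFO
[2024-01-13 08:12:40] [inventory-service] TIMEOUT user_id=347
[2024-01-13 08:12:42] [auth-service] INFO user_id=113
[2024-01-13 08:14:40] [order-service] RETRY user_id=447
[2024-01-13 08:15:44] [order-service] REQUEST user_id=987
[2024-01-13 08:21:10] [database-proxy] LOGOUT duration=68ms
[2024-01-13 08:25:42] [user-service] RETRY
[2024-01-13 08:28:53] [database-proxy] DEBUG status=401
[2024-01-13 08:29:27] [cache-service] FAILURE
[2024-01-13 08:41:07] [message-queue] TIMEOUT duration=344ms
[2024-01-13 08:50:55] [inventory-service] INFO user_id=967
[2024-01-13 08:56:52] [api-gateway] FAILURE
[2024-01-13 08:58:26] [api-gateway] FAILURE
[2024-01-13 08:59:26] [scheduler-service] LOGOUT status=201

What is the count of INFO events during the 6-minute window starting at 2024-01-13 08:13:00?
0

To count events in the time window:

1. Window boundaries: 2024-01-13 08:13:00 to 2024-01-13 08:19:00
2. Filter for INFO events within this window
3. Count matching events: 0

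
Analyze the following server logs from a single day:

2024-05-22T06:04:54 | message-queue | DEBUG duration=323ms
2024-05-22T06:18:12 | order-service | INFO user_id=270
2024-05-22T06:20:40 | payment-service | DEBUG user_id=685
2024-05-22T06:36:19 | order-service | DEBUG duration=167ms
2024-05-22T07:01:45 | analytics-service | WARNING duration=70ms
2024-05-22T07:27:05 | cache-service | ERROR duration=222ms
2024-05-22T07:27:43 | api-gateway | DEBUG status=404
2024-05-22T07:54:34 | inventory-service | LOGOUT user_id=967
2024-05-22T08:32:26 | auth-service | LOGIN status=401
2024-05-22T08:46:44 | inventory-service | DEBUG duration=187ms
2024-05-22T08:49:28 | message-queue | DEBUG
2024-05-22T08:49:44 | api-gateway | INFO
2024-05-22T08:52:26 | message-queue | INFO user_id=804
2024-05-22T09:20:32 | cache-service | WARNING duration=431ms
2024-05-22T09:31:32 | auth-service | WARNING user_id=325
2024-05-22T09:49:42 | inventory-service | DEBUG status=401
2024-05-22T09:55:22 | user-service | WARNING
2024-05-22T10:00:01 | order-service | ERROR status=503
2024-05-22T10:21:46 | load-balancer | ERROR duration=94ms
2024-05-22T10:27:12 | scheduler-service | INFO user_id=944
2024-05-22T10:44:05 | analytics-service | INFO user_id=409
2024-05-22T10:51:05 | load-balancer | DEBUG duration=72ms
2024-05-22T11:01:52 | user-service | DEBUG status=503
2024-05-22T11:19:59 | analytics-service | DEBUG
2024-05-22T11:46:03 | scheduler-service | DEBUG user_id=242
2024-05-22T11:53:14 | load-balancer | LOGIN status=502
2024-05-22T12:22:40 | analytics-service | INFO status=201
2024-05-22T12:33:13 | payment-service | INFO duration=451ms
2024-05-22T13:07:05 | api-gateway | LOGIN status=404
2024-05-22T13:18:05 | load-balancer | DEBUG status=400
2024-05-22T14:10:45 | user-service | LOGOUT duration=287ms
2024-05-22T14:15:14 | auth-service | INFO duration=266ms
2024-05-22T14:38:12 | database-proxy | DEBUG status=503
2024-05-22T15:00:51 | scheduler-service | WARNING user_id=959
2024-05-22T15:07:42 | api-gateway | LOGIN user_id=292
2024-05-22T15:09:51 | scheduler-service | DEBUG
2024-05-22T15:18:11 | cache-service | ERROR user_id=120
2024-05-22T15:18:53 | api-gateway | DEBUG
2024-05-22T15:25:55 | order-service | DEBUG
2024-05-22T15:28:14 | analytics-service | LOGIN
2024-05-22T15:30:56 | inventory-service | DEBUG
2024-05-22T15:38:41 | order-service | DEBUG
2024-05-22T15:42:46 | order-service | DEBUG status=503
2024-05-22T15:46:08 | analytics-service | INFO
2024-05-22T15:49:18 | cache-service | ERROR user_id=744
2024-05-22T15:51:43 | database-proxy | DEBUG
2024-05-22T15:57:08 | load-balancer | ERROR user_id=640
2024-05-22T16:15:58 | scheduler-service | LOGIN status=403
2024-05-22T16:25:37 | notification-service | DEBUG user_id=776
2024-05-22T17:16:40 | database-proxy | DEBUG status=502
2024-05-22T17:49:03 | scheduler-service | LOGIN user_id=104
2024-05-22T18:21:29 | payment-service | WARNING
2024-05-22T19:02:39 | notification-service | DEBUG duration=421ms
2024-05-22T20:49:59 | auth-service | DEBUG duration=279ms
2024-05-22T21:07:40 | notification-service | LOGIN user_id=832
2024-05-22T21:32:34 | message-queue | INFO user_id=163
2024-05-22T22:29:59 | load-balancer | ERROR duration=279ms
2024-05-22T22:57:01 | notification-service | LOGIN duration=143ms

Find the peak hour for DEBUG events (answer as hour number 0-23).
15

To find the peak hour:

1. Group all DEBUG events by hour
2. Count events in each hour
3. Find hour with maximum count
4. Peak hour: 15 (with 7 events)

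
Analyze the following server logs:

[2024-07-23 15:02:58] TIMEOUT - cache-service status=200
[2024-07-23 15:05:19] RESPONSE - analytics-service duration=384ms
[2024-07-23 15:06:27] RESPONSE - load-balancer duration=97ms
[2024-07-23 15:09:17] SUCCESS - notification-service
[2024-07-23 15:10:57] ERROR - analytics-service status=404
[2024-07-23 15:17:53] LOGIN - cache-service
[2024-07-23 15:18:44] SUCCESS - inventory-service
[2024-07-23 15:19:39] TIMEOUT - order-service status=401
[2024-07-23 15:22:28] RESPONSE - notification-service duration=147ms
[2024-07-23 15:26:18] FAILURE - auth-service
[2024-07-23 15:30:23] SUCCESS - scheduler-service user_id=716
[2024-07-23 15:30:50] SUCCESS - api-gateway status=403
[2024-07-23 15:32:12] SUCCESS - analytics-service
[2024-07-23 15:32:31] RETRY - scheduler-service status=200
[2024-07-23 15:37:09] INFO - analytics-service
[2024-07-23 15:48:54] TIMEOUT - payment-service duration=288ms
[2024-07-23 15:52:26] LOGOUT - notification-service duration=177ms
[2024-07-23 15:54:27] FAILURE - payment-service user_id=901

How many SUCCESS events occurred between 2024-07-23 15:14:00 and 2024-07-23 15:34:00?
4

To count events in the time window:

1. Window boundaries: 2024-07-23 15:14:00 to 2024-07-23 15:34:00
2. Filter for SUCCESS events within this window
3. Count matching events: 4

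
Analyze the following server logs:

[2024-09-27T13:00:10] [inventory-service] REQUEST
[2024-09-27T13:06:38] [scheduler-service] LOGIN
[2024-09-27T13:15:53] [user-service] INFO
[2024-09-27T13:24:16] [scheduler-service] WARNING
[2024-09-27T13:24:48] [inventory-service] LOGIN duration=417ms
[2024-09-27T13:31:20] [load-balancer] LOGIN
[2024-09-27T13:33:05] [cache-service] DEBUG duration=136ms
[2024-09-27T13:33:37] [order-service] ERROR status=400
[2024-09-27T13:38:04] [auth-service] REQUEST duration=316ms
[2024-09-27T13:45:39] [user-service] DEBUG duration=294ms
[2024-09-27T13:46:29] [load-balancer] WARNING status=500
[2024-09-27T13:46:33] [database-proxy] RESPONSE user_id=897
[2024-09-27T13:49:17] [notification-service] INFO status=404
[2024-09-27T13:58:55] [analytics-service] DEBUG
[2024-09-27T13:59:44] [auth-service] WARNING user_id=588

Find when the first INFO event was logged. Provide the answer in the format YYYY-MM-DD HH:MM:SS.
2024-09-27 13:15:53

To find the first event:

1. Filter for all INFO events
2. Sort by timestamp
3. Select the first one
4. Timestamp: 2024-09-27 13:15:53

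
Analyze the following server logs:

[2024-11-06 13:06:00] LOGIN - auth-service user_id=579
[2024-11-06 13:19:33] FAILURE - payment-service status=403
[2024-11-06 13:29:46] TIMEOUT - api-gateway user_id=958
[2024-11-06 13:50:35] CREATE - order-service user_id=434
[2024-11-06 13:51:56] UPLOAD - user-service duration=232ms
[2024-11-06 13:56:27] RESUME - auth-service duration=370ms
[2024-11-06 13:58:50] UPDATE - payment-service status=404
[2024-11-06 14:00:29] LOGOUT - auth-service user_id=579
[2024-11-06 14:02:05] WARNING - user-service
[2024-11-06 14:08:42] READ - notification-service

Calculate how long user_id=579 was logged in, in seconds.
3269

To calculate session duration:

1. Find LOGIN event for user_id=579: 2024-11-06 13:06:00
2. Find LOGOUT event for user_id=579: 2024-11-06 14:00:29
3. Session duration: 2024-11-06 14:00:29 - 2024-11-06 13:06:00 = 3269 seconds (54 minutes)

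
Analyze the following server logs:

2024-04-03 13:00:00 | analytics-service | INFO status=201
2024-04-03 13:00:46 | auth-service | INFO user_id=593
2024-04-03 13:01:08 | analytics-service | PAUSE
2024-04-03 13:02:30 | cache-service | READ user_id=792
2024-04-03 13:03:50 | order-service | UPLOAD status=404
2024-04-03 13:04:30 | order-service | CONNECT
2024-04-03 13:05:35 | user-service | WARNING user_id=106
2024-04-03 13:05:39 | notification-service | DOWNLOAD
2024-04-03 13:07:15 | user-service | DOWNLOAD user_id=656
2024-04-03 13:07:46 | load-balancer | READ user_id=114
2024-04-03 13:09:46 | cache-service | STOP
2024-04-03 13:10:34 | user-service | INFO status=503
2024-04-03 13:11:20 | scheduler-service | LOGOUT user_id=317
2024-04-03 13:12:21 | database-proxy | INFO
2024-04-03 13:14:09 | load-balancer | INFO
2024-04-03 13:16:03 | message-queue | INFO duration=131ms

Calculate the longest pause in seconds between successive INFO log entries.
588

To find the longest gap:

1. Extract all INFO events in chronological order
2. Calculate time differences between consecutive events
3. Find the maximum difference
4. Longest gap: 588 seconds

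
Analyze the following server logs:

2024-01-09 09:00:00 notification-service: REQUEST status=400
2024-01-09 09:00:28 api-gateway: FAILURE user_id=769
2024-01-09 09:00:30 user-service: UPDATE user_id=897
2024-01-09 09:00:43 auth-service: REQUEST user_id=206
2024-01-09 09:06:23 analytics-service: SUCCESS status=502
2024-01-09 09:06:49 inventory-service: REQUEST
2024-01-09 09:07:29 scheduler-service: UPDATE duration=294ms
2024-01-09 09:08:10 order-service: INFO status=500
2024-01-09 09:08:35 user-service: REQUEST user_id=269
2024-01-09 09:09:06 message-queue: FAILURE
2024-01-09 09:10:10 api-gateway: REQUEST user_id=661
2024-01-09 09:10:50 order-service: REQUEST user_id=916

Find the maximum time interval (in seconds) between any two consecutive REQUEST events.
366

To find the longest gap:

1. Extract all REQUEST events in chronological order
2. Calculate time differences between consecutive events
3. Find the maximum difference
4. Longest gap: 366 seconds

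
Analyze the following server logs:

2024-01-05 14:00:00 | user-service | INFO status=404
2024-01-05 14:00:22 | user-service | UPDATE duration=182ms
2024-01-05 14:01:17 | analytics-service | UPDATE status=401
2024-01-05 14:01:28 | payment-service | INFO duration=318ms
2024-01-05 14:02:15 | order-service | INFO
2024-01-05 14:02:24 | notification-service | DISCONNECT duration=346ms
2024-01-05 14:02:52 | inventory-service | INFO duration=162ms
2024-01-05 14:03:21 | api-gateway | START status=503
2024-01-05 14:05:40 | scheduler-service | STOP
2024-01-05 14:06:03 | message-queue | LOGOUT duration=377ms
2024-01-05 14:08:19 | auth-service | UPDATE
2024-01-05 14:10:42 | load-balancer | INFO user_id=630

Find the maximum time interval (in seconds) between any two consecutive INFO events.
470

To find the longest gap:

1. Extract all INFO events in chronological order
2. Calculate time differences between consecutive events
3. Find the maximum difference
4. Longest gap: 470 seconds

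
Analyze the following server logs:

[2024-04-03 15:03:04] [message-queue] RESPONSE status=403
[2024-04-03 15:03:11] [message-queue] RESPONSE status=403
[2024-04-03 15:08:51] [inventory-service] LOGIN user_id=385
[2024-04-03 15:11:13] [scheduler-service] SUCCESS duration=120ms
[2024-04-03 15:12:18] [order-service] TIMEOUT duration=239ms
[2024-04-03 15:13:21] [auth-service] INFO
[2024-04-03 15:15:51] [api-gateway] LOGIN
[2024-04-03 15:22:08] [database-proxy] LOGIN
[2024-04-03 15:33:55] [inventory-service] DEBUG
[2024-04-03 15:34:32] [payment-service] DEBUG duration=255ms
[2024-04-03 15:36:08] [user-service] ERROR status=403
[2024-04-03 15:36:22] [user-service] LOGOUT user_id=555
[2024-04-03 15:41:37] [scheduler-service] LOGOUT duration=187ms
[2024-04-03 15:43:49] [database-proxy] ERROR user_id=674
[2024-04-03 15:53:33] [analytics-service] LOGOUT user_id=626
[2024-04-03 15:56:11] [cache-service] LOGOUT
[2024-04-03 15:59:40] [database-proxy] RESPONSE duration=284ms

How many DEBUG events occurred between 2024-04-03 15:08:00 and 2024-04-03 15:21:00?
0

To count events in the time window:

1. Window boundaries: 2024-04-03 15:08:00 to 2024-04-03 15:21:00
2. Filter for DEBUG events within this window
3. Count matching events: 0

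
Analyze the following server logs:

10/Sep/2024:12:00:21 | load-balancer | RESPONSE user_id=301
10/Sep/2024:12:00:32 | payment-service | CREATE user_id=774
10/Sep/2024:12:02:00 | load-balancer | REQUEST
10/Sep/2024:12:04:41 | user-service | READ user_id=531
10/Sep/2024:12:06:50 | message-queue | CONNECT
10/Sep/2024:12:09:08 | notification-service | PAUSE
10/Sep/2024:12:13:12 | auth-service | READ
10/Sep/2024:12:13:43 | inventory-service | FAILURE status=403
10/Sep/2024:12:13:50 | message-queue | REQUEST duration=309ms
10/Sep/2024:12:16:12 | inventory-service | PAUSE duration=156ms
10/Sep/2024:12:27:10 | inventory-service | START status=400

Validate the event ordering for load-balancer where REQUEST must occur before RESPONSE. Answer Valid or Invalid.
Invalid

To validate ordering:

1. Required order: REQUEST → RESPONSE
2. Rule: REQUEST must occur before RESPONSE
3. Check actual order of events for load-balancer
4. Result: Invalid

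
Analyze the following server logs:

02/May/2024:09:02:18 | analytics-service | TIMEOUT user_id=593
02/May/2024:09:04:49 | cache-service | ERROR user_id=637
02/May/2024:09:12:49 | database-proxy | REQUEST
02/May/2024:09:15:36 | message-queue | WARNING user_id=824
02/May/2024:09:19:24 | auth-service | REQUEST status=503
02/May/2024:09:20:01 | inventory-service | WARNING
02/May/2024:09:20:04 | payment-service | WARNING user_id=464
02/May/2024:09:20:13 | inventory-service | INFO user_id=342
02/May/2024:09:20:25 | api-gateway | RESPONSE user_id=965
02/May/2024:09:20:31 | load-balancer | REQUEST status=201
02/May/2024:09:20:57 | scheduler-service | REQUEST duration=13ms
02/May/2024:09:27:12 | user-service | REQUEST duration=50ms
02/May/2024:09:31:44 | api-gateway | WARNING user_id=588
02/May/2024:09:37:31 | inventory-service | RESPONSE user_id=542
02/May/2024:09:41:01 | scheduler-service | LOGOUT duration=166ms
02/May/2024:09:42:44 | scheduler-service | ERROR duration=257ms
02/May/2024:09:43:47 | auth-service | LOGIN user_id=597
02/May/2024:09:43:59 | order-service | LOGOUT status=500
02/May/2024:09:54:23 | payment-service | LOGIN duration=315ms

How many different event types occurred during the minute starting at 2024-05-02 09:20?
4

To count unique event types:

1. Filter events in the minute starting at 2024-05-02 09:20
2. Extract event types from matching entries
3. Count unique types: 4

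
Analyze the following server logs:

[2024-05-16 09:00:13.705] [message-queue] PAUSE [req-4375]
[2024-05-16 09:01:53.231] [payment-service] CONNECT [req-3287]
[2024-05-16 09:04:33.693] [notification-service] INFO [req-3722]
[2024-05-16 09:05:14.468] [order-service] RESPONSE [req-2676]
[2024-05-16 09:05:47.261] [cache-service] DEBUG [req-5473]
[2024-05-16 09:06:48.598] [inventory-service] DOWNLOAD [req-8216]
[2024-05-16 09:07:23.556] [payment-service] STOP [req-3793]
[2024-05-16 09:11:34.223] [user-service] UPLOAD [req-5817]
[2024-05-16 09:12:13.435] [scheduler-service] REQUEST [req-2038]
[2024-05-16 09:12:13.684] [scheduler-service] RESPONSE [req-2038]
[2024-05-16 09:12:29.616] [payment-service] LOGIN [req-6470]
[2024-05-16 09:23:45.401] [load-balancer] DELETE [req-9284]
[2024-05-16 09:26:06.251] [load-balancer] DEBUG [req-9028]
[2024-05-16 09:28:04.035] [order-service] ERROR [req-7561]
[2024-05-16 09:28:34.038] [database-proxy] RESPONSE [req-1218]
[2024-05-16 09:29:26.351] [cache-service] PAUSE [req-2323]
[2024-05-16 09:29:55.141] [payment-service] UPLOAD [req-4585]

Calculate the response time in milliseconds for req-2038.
249

To calculate latency:

1. Find REQUEST with id req-2038: 2024-05-16 09:12:13.435
2. Find RESPONSE with id req-2038: 2024-05-16 09:12:13.684
3. Latency: 2024-05-16 09:12:13.684 - 2024-05-16 09:12:13.435 = 249ms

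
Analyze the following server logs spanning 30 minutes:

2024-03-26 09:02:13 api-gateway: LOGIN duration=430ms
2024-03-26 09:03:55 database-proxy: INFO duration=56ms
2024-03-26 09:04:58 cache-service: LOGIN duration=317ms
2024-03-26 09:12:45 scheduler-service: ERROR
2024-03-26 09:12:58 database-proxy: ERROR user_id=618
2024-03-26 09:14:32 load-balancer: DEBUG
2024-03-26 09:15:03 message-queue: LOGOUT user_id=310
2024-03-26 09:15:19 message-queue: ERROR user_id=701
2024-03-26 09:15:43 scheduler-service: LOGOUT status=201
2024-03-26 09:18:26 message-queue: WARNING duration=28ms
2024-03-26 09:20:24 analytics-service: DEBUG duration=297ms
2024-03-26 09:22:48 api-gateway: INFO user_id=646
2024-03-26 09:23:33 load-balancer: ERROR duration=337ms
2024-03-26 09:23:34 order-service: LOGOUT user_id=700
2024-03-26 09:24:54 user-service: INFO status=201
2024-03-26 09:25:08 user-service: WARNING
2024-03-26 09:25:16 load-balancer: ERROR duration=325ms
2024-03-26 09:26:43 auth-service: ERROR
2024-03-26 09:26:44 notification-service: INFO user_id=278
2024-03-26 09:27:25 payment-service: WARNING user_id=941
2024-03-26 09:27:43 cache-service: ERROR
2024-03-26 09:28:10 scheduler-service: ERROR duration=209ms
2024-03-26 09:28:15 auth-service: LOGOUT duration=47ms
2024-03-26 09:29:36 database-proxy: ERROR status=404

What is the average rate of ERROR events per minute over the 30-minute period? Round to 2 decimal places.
0.3

To calculate the rate:

1. Count total ERROR events: 9
2. Total time period: 30 minutes
3. Rate = 9 / 30 = 0.3 events per minute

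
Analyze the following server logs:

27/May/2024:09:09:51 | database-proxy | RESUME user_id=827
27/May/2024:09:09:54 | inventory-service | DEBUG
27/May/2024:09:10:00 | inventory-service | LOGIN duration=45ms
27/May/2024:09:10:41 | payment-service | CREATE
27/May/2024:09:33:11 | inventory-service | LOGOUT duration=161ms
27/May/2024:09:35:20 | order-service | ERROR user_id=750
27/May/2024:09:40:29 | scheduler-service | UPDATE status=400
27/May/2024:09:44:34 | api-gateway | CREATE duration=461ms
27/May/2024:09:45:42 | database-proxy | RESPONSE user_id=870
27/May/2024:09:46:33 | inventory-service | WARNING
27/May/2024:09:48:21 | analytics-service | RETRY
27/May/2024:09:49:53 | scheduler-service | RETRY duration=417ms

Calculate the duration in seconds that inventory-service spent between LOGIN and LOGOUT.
1391

To calculate state duration:

1. Find LOGIN event for inventory-service: 27/May/2024:09:10:00
2. Find LOGOUT event for inventory-service: 27/May/2024:09:33:11
3. Calculate duration: 27/May/2024:09:33:11 - 27/May/2024:09:10:00 = 1391 seconds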